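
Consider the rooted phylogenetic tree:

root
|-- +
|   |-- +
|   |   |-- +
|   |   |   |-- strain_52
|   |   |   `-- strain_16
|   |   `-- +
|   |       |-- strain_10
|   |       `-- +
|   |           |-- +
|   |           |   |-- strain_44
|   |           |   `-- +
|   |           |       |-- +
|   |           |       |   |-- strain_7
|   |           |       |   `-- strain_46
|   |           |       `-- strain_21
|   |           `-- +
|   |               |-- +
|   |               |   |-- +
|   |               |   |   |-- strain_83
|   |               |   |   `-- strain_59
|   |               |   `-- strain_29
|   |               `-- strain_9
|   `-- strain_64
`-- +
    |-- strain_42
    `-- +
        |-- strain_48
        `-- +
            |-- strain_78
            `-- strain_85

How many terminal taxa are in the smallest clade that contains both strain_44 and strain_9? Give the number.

8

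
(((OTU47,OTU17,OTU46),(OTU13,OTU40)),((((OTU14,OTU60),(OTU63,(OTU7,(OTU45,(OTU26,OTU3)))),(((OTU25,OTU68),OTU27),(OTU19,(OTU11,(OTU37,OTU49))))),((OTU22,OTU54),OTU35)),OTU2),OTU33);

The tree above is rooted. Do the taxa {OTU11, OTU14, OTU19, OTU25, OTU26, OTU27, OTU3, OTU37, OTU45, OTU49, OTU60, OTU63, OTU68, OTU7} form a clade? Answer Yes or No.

Yes

The most recent common ancestor of these taxa subtends ((OTU14,OTU60),(OTU63,(OTU7,(OTU45,(OTU26,OTU3)))),(((OTU25,OTU68),OTU27),(OTU19,(OTU11,(OTU37,OTU49))))).
That clade has exactly 14 tips — every listed taxon and nothing else — so the group is monophyletic.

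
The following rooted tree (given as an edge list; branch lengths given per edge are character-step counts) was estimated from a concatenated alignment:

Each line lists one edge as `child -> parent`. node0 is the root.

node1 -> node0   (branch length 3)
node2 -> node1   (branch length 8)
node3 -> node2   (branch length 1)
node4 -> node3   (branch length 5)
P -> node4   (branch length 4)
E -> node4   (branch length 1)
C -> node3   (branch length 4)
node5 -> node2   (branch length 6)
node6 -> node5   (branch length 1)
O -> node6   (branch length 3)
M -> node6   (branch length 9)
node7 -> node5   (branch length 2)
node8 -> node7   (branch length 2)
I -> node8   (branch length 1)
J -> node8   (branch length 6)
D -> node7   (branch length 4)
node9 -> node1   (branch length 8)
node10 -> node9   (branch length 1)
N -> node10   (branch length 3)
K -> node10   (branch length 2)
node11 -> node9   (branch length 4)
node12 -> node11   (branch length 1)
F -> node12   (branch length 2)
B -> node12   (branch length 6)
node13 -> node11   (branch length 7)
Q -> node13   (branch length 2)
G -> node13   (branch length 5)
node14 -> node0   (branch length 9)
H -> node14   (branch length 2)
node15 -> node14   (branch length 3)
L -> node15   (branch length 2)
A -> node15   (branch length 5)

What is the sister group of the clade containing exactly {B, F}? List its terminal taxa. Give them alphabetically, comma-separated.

G, Q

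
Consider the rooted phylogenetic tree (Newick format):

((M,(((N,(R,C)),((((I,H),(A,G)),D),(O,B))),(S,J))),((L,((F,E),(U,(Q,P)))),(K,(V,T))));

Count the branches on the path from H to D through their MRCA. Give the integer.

The MRCA of H and D is the node subtending (((I,H),(A,G)),D).
From H up to that node: 3 branches. From D up to the same node: 1 branch. Total: 3 + 1 = 4.

4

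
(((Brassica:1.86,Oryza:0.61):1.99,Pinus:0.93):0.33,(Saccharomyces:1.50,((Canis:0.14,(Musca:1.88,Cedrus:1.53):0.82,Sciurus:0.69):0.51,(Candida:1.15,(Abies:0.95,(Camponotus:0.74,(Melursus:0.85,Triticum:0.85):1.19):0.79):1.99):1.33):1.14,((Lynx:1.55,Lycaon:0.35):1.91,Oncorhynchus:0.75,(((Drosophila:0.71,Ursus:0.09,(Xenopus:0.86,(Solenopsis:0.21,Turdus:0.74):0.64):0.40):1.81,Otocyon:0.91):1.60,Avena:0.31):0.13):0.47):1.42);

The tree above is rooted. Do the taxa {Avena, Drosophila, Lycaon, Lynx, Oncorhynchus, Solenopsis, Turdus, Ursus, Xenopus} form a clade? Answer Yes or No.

The MRCA of the listed taxa subtends ((Lynx,Lycaon),Oncorhynchus,(((Drosophila,Ursus,(Xenopus,(Solenopsis,Turdus))),Otocyon),Avena)).
That clade also contains Otocyon, which is not in the proposed group, so the group is not monophyletic.

No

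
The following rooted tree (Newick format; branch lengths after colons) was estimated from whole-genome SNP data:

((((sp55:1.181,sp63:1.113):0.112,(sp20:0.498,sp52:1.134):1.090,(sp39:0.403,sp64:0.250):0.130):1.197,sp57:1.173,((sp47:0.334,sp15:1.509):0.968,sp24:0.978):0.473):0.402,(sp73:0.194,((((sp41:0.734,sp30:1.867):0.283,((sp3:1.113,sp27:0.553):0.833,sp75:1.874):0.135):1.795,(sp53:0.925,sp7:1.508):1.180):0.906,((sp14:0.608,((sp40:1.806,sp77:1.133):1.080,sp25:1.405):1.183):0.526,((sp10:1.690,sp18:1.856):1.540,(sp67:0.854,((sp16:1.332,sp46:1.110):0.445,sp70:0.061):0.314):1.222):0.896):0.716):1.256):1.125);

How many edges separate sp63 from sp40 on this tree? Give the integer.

The MRCA of sp63 and sp40 is the root of the tree.
From sp63 up to that node: 4 branches. From sp40 up to the same node: 7 branches. Total: 4 + 7 = 11.

11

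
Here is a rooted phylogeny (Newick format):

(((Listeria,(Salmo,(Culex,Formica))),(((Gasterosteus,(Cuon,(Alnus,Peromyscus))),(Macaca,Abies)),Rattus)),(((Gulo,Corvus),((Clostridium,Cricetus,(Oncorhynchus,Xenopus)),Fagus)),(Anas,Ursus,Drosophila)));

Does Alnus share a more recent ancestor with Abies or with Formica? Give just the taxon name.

Abies

The MRCA of Alnus and Abies subtends ((Gasterosteus,(Cuon,(Alnus,Peromyscus))),(Macaca,Abies)) (6 taxa).
The MRCA of Alnus and Formica subtends ((Listeria,(Salmo,(Culex,Formica))),(((Gasterosteus,(Cuon,(Alnus,Peromyscus))),(Macaca,Abies)),Rattus)) (11 taxa).
The first is nested inside the second, so Alnus shares a more recent common ancestor with Abies.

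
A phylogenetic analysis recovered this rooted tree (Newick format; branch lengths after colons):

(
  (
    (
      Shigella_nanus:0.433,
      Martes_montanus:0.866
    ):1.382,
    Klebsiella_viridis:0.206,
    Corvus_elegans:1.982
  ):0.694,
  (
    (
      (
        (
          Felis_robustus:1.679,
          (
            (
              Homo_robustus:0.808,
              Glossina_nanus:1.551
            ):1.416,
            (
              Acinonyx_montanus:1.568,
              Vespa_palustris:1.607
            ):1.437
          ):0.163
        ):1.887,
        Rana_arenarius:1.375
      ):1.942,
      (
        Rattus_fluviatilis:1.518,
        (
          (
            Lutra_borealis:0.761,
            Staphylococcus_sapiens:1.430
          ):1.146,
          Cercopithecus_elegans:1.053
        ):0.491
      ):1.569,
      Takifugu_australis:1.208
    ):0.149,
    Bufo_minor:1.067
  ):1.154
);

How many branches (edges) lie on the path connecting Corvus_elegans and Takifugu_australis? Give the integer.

5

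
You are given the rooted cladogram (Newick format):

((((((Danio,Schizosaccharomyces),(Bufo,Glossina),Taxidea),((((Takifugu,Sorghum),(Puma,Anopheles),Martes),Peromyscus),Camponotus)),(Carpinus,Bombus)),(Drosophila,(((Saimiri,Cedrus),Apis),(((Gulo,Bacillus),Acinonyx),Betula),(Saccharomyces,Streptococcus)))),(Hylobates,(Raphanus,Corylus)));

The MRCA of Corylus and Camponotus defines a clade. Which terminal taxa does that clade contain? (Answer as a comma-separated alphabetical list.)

Tracing Corylus: it sits inside (Raphanus,Corylus).
Tracing Camponotus: it sits inside ((((Takifugu,Sorghum),(Puma,Anopheles),Martes),Peromyscus),Camponotus).
The smallest clade enclosing both is the whole tree (their MRCA is the root), so the answer is all 27 tips in alphabetical order.

Acinonyx, Anopheles, Apis, Bacillus, Betula, Bombus, Bufo, Camponotus, Carpinus, Cedrus, Corylus, Danio, Drosophila, Glossina, Gulo, Hylobates, Martes, Peromyscus, Puma, Raphanus, Saccharomyces, Saimiri, Schizosaccharomyces, Sorghum, Streptococcus, Takifugu, Taxidea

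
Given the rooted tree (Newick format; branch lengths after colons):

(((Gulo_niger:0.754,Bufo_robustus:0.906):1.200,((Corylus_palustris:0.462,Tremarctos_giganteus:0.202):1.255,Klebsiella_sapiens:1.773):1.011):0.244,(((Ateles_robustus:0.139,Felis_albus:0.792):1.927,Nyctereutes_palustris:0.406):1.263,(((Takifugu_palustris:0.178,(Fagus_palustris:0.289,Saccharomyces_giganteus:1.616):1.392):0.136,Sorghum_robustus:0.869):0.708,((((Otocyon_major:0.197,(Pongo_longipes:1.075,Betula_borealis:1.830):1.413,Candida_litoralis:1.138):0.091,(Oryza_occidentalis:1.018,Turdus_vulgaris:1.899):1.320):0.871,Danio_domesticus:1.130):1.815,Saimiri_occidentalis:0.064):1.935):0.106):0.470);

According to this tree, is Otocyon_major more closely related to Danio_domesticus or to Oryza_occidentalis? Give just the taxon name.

The MRCA of Otocyon_major and Oryza_occidentalis subtends ((Otocyon_major,(Pongo_longipes,Betula_borealis),Candida_litoralis),(Oryza_occidentalis,Turdus_vulgaris)) (6 taxa).
The MRCA of Otocyon_major and Danio_domesticus subtends (((Otocyon_major,(Pongo_longipes,Betula_borealis),Candida_litoralis),(Oryza_occidentalis,Turdus_vulgaris)),Danio_domesticus) (7 taxa).
The first is nested inside the second, so Otocyon_major shares a more recent common ancestor with Oryza_occidentalis.

Oryza_occidentalis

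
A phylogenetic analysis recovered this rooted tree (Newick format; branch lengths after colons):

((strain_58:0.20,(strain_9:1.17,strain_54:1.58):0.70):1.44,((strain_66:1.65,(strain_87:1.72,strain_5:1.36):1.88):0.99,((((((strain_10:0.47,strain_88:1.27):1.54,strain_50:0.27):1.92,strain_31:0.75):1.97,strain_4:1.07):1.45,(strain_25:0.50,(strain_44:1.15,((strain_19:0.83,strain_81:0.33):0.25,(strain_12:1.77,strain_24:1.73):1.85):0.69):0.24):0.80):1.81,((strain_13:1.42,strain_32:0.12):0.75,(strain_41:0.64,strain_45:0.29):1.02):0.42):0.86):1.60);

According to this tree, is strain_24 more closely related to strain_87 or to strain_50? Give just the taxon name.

strain_50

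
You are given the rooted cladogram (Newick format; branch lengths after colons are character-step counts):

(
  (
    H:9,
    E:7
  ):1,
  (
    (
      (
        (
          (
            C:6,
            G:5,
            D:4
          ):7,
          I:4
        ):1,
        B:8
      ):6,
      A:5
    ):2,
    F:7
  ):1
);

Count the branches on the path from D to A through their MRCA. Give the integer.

The MRCA of D and A is the node subtending ((((C,G,D),I),B),A).
From D up to that node: 4 branches. From A up to the same node: 1 branch. Total: 4 + 1 = 5.

5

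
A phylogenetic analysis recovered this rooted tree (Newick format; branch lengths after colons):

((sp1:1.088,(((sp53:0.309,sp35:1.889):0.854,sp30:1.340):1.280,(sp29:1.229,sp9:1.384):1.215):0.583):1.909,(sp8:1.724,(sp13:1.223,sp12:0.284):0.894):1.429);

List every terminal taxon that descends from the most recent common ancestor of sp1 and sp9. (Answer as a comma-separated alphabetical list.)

sp1, sp29, sp30, sp35, sp53, sp9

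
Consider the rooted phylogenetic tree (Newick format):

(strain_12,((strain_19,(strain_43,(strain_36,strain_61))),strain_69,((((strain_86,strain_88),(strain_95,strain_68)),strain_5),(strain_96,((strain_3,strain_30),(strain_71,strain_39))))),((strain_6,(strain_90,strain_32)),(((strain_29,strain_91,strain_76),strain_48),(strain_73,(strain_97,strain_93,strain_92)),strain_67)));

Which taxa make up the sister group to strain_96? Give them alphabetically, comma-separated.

strain_96 attaches to the tree at the node subtending (strain_96,((strain_3,strain_30),(strain_71,strain_39))).
The other lineage descending from that same node — the sister group — is ((strain_3,strain_30),(strain_71,strain_39)); its 4 tips in alphabetical order are the answer.

strain_3, strain_30, strain_39, strain_71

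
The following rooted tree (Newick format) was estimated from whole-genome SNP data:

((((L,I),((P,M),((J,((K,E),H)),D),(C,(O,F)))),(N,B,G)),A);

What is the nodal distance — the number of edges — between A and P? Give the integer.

The MRCA of A and P is the root of the tree.
From A up to that node: 1 branch. From P up to the same node: 5 branches. Total: 1 + 5 = 6.

6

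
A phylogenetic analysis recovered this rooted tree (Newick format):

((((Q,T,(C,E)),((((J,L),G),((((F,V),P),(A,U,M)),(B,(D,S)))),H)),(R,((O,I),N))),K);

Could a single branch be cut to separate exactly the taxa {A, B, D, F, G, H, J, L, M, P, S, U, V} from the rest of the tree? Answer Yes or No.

Yes

The most recent common ancestor of these taxa subtends ((((J,L),G),((((F,V),P),(A,U,M)),(B,(D,S)))),H).
That clade has exactly 13 tips — every listed taxon and nothing else — so the group is monophyletic.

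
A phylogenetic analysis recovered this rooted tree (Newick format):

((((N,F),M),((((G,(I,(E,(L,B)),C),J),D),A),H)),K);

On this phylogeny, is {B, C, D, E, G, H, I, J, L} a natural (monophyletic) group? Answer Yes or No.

No

The MRCA of the listed taxa subtends ((((G,(I,(E,(L,B)),C),J),D),A),H).
That clade also contains A, which is not in the proposed group, so the group is not monophyletic.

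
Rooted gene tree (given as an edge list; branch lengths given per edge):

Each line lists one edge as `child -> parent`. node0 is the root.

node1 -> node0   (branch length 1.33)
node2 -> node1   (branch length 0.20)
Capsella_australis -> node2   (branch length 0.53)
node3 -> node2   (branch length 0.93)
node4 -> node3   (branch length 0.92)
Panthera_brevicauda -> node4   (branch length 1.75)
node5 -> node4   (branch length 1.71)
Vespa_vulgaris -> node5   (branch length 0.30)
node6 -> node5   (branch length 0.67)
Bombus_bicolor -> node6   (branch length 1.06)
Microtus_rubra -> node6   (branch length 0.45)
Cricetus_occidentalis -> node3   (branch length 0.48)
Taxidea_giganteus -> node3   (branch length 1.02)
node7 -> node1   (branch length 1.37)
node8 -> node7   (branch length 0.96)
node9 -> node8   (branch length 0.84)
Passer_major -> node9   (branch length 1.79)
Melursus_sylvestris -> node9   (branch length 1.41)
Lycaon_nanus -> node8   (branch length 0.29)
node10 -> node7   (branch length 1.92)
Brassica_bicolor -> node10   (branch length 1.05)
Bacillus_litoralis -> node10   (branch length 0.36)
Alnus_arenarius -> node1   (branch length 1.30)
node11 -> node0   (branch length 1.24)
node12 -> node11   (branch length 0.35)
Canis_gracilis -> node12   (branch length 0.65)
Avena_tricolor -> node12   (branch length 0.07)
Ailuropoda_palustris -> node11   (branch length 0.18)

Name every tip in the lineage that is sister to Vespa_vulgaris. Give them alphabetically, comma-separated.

Bombus_bicolor, Microtus_rubra

Vespa_vulgaris attaches to the tree at the node subtending (Vespa_vulgaris,(Bombus_bicolor,Microtus_rubra)).
The other lineage descending from that same node — the sister group — is (Bombus_bicolor,Microtus_rubra); its 2 tips in alphabetical order are the answer.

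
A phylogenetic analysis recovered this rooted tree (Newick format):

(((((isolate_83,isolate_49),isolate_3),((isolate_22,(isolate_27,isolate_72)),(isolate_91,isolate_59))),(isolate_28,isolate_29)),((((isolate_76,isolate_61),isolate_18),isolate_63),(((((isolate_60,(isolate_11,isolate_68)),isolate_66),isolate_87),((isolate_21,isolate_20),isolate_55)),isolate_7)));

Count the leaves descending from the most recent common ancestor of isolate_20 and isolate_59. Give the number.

23

The MRCA of isolate_20 and isolate_59 is the root, so the clade is the entire tree.
That clade contains 23 terminal taxa: isolate_11, isolate_18, isolate_20, isolate_21, isolate_22, isolate_27, isolate_28, isolate_29, isolate_3, isolate_49, isolate_55, isolate_59, isolate_60, isolate_61, isolate_63, isolate_66, isolate_68, isolate_7, isolate_72, isolate_76, isolate_83, isolate_87, isolate_91.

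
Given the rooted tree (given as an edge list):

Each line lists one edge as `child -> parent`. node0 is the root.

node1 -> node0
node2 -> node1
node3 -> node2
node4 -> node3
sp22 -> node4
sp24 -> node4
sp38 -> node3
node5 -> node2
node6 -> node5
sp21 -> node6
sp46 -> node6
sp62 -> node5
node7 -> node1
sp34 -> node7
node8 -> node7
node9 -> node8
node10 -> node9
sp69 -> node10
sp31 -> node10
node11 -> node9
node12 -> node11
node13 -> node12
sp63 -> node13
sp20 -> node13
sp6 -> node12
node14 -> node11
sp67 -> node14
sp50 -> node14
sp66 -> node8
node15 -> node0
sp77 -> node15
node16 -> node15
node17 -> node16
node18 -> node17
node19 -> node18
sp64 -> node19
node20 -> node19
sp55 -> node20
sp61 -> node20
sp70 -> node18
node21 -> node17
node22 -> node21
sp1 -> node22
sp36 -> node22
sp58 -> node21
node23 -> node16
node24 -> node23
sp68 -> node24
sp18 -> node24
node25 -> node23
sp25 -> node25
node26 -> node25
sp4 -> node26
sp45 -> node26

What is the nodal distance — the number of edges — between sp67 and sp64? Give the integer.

The MRCA of sp67 and sp64 is the root of the tree.
From sp67 up to that node: 7 branches. From sp64 up to the same node: 6 branches. Total: 7 + 6 = 13.

13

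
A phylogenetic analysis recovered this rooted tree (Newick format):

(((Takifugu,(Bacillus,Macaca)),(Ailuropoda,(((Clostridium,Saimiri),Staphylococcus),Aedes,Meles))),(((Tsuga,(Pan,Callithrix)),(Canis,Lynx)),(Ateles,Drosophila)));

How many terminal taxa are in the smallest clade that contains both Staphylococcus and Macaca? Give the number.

The MRCA of Staphylococcus and Macaca is the node subtending ((Takifugu,(Bacillus,Macaca)),(Ailuropoda,(((Clostridium,Saimiri),Staphylococcus),Aedes,Meles))).
That clade contains 9 terminal taxa: Aedes, Ailuropoda, Bacillus, Clostridium, Macaca, Meles, Saimiri, Staphylococcus, Takifugu.

9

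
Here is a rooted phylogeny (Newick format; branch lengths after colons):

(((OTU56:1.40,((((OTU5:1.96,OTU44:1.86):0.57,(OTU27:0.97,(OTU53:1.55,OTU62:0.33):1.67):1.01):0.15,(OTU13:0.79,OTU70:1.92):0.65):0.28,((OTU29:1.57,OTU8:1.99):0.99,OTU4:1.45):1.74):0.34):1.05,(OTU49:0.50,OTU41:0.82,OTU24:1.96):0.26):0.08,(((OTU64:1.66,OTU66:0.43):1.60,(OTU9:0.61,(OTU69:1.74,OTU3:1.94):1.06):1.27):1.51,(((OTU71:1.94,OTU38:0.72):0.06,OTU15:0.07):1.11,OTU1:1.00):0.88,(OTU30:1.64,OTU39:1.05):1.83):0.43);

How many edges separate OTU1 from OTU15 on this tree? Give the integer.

3

The MRCA of OTU1 and OTU15 is the node subtending (((OTU71,OTU38),OTU15),OTU1).
From OTU1 up to that node: 1 branch. From OTU15 up to the same node: 2 branches. Total: 1 + 2 = 3.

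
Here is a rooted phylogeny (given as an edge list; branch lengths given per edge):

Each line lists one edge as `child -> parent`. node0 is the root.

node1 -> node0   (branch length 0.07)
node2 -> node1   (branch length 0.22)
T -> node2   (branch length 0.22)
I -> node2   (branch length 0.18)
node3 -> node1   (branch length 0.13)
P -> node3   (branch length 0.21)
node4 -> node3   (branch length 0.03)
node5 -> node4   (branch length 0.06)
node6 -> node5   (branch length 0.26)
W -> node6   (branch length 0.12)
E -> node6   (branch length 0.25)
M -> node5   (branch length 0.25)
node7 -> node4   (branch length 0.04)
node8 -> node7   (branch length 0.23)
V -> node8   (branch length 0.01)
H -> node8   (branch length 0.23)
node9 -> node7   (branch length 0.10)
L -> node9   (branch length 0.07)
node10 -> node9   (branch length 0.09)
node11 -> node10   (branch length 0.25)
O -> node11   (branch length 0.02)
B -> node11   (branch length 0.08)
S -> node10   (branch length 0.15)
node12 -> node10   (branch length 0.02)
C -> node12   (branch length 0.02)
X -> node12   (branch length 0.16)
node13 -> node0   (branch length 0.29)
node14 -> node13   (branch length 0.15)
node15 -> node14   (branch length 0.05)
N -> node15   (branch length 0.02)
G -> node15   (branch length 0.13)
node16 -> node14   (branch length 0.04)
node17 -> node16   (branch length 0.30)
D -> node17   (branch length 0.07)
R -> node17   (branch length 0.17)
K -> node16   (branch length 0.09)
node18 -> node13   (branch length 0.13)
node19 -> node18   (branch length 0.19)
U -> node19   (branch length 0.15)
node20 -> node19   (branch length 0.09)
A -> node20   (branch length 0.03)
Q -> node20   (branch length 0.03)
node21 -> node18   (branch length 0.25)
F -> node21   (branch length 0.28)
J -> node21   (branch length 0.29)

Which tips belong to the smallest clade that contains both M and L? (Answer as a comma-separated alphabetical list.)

B, C, E, H, L, M, O, S, V, W, X

Tracing M: it sits inside ((W,E),M).
Tracing L: it sits inside (L,((O,B),S,(C,X))).
The smallest clade enclosing both is (((W,E),M),((V,H),(L,((O,B),S,(C,X))))); the answer is its 11 terminal taxa in alphabetical order.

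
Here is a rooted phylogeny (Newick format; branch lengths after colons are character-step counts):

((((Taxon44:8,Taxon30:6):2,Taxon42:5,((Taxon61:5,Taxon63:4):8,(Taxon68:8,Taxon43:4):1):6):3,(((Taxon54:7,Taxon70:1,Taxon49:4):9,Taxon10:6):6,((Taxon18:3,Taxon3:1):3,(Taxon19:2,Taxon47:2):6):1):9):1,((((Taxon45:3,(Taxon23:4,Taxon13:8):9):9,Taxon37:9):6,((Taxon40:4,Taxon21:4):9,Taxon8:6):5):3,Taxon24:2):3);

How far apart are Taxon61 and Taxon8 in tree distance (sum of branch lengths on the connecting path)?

The path runs Taxon61 → … → MRCA → … → Taxon8; the MRCA is the root of the tree.
Branch lengths along that path: 5 + 8 + 6 + 3 + 1 + 3 + 3 + 5 + 6 = 40.

40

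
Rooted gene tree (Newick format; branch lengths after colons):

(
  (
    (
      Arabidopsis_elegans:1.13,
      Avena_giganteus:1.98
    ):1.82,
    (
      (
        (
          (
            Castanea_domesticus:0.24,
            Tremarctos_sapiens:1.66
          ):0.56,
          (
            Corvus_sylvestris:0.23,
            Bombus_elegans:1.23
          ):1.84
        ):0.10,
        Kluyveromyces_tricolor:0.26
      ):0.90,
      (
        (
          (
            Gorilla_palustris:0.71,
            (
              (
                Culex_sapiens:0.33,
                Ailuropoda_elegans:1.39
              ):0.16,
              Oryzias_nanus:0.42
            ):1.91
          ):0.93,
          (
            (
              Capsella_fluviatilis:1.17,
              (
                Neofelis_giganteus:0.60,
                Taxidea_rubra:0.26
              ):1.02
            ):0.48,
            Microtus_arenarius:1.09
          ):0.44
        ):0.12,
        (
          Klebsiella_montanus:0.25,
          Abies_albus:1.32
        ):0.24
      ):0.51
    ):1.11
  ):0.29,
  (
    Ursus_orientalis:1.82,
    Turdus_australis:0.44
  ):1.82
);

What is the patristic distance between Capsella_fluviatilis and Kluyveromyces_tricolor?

3.88

The path runs Capsella_fluviatilis → … → MRCA → … → Kluyveromyces_tricolor; the MRCA is the node subtending ((((Castanea_domesticus,Tremarctos_sapiens),(Corvus_sylvestris,Bombus_elegans)),Kluyveromyces_tricolor),(((Gorilla_palustris,((Culex_sapiens,Ailuropoda_elegans),Oryzias_nanus)),((Capsella_fluviatilis,(Neofelis_giganteus,Taxidea_rubra)),Microtus_arenarius)),(Klebsiella_montanus,Abies_albus))).
Branch lengths along that path: 1.17 + 0.48 + 0.44 + 0.12 + 0.51 + 0.90 + 0.26 = 3.88.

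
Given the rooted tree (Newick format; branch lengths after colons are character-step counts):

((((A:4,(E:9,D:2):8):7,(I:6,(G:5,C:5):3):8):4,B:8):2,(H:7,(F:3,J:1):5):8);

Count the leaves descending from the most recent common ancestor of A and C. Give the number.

6

The MRCA of A and C is the node subtending ((A,(E,D)),(I,(G,C))).
That clade contains 6 terminal taxa: A, C, D, E, G, I.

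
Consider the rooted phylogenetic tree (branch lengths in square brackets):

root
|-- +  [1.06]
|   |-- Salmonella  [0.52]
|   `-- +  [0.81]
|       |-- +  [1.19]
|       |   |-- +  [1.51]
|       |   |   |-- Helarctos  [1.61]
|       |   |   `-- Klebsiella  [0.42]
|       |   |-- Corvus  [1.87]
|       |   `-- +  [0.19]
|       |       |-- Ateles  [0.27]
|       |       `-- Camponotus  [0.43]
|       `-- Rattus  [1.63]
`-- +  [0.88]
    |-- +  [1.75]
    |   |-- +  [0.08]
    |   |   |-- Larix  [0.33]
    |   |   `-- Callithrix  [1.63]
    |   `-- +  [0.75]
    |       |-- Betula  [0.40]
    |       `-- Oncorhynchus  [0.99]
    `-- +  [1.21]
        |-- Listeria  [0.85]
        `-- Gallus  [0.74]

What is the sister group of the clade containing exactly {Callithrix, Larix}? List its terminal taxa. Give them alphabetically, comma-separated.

The clade containing exactly {Callithrix, Larix} attaches to the tree at the node subtending ((Larix,Callithrix),(Betula,Oncorhynchus)).
The other lineage descending from that same node — the sister group — is (Betula,Oncorhynchus); its 2 tips in alphabetical order are the answer.

Betula, Oncorhynchus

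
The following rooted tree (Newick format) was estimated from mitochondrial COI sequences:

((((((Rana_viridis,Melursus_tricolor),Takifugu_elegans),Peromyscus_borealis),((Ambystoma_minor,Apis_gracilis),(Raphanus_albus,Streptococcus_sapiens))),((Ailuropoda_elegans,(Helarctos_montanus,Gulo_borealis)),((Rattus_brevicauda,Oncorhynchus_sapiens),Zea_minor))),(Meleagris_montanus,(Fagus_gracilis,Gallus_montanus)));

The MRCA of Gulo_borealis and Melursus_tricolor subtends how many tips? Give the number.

14

The MRCA of Gulo_borealis and Melursus_tricolor is the node subtending (((((Rana_viridis,Melursus_tricolor),Takifugu_elegans),Peromyscus_borealis),((Ambystoma_minor,Apis_gracilis),(Raphanus_albus,Streptococcus_sapiens))),((Ailuropoda_elegans,(Helarctos_montanus,Gulo_borealis)),((Rattus_brevicauda,Oncorhynchus_sapiens),Zea_minor))).
That clade contains 14 terminal taxa: Ailuropoda_elegans, Ambystoma_minor, Apis_gracilis, Gulo_borealis, Helarctos_montanus, Melursus_tricolor, Oncorhynchus_sapiens, Peromyscus_borealis, Rana_viridis, Raphanus_albus, Rattus_brevicauda, Streptococcus_sapiens, Takifugu_elegans, Zea_minor.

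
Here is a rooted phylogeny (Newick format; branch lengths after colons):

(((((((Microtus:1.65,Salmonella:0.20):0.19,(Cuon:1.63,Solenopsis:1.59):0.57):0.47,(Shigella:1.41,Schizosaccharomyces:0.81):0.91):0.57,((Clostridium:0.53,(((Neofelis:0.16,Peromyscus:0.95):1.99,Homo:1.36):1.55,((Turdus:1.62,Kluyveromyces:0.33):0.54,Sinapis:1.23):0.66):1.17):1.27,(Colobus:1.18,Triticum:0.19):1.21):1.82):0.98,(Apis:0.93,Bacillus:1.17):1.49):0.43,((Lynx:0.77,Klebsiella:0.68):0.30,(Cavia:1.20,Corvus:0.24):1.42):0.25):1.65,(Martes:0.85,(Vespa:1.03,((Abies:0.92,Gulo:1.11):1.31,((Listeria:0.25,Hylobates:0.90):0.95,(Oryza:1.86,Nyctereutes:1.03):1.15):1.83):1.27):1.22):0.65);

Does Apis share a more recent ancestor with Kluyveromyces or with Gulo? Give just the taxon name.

Kluyveromyces

The MRCA of Apis and Kluyveromyces subtends (((((Microtus,Salmonella),(Cuon,Solenopsis)),(Shigella,Schizosaccharomyces)),((Clostridium,(((Neofelis,Peromyscus),Homo),((Turdus,Kluyveromyces),Sinapis))),(Colobus,Triticum))),(Apis,Bacillus)) (17 taxa).
The MRCA of Apis and Gulo is the root, subtending the entire tree (29 taxa).
The first is nested inside the second, so Apis shares a more recent common ancestor with Kluyveromyces.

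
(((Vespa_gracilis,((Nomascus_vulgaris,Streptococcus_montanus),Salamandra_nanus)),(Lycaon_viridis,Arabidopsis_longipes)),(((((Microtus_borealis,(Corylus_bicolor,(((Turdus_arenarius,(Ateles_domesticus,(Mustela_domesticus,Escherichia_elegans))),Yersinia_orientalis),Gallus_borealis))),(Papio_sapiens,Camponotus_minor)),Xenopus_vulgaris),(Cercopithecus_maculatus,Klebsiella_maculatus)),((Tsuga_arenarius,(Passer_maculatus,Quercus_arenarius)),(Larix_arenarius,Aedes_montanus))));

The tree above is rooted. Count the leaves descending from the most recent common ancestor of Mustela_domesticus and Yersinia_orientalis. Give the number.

5

The MRCA of Mustela_domesticus and Yersinia_orientalis is the node subtending ((Turdus_arenarius,(Ateles_domesticus,(Mustela_domesticus,Escherichia_elegans))),Yersinia_orientalis).
That clade contains 5 terminal taxa: Ateles_domesticus, Escherichia_elegans, Mustela_domesticus, Turdus_arenarius, Yersinia_orientalis.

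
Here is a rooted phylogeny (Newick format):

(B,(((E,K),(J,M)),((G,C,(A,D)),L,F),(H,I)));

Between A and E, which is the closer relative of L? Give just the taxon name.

A

The MRCA of L and A subtends ((G,C,(A,D)),L,F) (6 taxa).
The MRCA of L and E subtends (((E,K),(J,M)),((G,C,(A,D)),L,F),(H,I)) (12 taxa).
The first is nested inside the second, so L shares a more recent common ancestor with A.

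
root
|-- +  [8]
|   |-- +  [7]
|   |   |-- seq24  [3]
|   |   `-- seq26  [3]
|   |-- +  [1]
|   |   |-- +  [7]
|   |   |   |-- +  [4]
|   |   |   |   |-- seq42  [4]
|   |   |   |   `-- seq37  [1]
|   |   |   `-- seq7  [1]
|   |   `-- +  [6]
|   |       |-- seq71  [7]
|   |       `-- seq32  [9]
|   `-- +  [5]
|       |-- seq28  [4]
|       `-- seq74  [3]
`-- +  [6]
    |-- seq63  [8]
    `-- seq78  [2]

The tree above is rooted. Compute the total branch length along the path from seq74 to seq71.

22

The path runs seq74 → … → MRCA → … → seq71; the MRCA is the node subtending ((seq24,seq26),(((seq42,seq37),seq7),(seq71,seq32)),(seq28,seq74)).
Branch lengths along that path: 3 + 5 + 1 + 6 + 7 = 22.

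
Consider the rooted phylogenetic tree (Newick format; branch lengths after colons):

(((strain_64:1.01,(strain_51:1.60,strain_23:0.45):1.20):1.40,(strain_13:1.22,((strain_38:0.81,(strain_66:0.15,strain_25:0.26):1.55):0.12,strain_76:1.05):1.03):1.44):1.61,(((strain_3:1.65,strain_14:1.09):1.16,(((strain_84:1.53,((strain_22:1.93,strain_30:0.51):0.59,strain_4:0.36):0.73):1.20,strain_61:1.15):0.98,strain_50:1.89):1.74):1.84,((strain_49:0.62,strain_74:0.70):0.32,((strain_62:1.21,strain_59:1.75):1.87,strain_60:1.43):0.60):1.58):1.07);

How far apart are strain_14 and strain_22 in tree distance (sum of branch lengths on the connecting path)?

The path runs strain_14 → … → MRCA → … → strain_22; the MRCA is the node subtending ((strain_3,strain_14),(((strain_84,((strain_22,strain_30),strain_4)),strain_61),strain_50)).
Branch lengths along that path: 1.09 + 1.16 + 1.74 + 0.98 + 1.20 + 0.73 + 0.59 + 1.93 = 9.42.

9.42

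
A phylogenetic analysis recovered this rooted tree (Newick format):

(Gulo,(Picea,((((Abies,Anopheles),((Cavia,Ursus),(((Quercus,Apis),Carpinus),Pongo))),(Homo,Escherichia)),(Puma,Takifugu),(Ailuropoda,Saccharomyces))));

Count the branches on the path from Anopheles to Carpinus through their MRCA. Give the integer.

6

The MRCA of Anopheles and Carpinus is the node subtending ((Abies,Anopheles),((Cavia,Ursus),(((Quercus,Apis),Carpinus),Pongo))).
From Anopheles up to that node: 2 branches. From Carpinus up to the same node: 4 branches. Total: 2 + 4 = 6.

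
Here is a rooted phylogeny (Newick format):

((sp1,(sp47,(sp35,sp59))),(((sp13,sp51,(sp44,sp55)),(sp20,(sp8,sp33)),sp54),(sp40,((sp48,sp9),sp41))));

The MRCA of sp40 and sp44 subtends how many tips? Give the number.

12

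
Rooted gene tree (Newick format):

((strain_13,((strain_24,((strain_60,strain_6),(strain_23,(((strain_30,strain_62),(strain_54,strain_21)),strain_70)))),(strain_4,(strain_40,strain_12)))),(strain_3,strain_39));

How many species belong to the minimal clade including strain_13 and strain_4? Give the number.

13

The MRCA of strain_13 and strain_4 is the node subtending (strain_13,((strain_24,((strain_60,strain_6),(strain_23,(((strain_30,strain_62),(strain_54,strain_21)),strain_70)))),(strain_4,(strain_40,strain_12)))).
That clade contains 13 terminal taxa: strain_12, strain_13, strain_21, strain_23, strain_24, strain_30, strain_4, strain_40, strain_54, strain_6, strain_60, strain_62, strain_70.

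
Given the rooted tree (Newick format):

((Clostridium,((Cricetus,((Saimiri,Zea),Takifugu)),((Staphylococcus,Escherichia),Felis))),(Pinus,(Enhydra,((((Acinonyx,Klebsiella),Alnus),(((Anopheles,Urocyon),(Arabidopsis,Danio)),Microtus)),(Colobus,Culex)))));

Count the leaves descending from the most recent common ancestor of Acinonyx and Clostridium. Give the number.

The MRCA of Acinonyx and Clostridium is the root, so the clade is the entire tree.
That clade contains 20 terminal taxa: Acinonyx, Alnus, Anopheles, Arabidopsis, Clostridium, Colobus, Cricetus, Culex, Danio, Enhydra, Escherichia, Felis, Klebsiella, Microtus, Pinus, Saimiri, Staphylococcus, Takifugu, Urocyon, Zea.

20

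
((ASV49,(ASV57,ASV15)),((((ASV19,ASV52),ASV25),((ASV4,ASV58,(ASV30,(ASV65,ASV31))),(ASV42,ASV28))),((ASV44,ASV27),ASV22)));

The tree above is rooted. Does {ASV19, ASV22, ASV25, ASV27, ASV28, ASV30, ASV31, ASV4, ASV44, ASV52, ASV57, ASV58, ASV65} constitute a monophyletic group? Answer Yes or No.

No

The MRCA of the listed taxa is the root, so the smallest clade containing them is the whole tree.
That clade also contains ASV15, ASV42, ASV49, which are not in the proposed group, so the group is not monophyletic.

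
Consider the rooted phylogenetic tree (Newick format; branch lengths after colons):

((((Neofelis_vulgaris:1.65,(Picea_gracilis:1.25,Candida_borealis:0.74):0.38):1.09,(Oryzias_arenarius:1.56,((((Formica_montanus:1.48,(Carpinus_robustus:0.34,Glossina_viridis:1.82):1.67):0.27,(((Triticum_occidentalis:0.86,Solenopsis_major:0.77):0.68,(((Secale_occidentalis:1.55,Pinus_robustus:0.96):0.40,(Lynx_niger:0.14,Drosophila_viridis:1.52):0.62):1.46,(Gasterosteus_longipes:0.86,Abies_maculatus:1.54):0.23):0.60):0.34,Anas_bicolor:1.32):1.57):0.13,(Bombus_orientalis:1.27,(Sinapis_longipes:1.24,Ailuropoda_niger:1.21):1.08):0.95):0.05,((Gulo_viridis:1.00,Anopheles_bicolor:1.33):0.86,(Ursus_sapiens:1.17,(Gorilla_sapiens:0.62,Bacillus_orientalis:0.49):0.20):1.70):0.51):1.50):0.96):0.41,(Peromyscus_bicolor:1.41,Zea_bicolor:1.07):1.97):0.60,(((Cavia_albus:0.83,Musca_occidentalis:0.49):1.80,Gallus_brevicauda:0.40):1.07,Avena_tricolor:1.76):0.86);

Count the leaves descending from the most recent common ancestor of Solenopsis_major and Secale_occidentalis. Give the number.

8

The MRCA of Solenopsis_major and Secale_occidentalis is the node subtending ((Triticum_occidentalis,Solenopsis_major),(((Secale_occidentalis,Pinus_robustus),(Lynx_niger,Drosophila_viridis)),(Gasterosteus_longipes,Abies_maculatus))).
That clade contains 8 terminal taxa: Abies_maculatus, Drosophila_viridis, Gasterosteus_longipes, Lynx_niger, Pinus_robustus, Secale_occidentalis, Solenopsis_major, Triticum_occidentalis.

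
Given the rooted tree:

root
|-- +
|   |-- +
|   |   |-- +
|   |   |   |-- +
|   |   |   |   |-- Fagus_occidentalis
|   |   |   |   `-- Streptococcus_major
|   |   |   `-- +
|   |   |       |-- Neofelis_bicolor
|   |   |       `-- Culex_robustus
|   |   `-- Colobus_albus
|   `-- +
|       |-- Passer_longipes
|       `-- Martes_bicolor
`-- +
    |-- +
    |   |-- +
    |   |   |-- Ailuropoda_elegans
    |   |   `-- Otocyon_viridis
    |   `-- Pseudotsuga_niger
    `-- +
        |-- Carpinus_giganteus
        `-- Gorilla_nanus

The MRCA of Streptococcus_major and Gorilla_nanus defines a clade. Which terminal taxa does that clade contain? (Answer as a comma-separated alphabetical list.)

Ailuropoda_elegans, Carpinus_giganteus, Colobus_albus, Culex_robustus, Fagus_occidentalis, Gorilla_nanus, Martes_bicolor, Neofelis_bicolor, Otocyon_viridis, Passer_longipes, Pseudotsuga_niger, Streptococcus_major

Tracing Streptococcus_major: it sits inside (Fagus_occidentalis,Streptococcus_major).
Tracing Gorilla_nanus: it sits inside (Carpinus_giganteus,Gorilla_nanus).
The smallest clade enclosing both is the whole tree (their MRCA is the root), so the answer is all 12 tips in alphabetical order.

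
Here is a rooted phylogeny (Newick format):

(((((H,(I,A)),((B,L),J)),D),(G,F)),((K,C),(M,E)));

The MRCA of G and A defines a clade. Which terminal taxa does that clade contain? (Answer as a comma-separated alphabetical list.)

A, B, D, F, G, H, I, J, L

Tracing G: it sits inside (G,F).
Tracing A: it sits inside (I,A).
The smallest clade enclosing both is ((((H,(I,A)),((B,L),J)),D),(G,F)); the answer is its 9 terminal taxa in alphabetical order.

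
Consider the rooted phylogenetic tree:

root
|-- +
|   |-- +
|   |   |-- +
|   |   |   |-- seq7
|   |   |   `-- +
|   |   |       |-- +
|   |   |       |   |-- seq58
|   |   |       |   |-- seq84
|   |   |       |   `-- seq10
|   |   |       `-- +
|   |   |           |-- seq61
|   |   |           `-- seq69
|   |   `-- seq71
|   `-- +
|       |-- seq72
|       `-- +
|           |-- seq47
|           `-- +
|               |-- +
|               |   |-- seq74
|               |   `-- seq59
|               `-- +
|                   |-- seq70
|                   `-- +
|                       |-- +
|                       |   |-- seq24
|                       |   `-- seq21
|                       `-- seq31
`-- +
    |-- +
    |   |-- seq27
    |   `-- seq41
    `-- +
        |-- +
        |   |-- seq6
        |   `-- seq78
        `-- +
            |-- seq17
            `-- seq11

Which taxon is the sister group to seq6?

seq78

seq6 attaches to the tree at the node subtending (seq6,seq78).
The other lineage descending from that same node — the sister group — is the single tip seq78.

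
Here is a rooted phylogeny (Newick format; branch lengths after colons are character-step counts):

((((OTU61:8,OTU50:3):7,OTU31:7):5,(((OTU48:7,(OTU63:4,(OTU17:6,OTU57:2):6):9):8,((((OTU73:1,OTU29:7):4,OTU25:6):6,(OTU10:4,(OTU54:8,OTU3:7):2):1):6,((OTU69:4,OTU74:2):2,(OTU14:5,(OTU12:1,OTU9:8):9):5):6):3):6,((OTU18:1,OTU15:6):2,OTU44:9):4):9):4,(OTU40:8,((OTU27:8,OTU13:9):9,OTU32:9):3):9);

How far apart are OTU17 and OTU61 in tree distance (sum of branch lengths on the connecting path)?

The path runs OTU17 → … → MRCA → … → OTU61; the MRCA is the node subtending (((OTU61,OTU50),OTU31),(((OTU48,(OTU63,(OTU17,OTU57))),((((OTU73,OTU29),OTU25),(OTU10,(OTU54,OTU3))),((OTU69,OTU74),(OTU14,(OTU12,OTU9))))),((OTU18,OTU15),OTU44))).
Branch lengths along that path: 6 + 6 + 9 + 8 + 6 + 9 + 5 + 7 + 8 = 64.

64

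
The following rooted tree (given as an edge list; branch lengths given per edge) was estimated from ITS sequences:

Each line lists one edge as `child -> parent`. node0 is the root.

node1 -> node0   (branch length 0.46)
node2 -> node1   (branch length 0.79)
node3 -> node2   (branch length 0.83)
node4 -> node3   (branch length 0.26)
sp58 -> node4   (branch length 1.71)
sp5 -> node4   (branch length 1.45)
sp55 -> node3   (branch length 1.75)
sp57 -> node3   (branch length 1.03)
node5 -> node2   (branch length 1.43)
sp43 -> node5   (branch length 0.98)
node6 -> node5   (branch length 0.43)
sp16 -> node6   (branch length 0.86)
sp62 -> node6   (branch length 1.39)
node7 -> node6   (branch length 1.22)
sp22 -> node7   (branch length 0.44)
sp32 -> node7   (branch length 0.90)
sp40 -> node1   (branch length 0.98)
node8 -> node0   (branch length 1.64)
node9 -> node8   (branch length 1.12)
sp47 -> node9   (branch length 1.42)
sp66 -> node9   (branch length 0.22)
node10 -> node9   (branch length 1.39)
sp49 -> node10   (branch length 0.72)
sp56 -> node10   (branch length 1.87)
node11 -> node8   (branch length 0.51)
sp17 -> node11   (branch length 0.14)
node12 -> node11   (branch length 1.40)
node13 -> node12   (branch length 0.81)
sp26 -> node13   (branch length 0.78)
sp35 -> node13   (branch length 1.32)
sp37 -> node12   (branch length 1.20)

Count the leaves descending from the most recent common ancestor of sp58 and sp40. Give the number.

10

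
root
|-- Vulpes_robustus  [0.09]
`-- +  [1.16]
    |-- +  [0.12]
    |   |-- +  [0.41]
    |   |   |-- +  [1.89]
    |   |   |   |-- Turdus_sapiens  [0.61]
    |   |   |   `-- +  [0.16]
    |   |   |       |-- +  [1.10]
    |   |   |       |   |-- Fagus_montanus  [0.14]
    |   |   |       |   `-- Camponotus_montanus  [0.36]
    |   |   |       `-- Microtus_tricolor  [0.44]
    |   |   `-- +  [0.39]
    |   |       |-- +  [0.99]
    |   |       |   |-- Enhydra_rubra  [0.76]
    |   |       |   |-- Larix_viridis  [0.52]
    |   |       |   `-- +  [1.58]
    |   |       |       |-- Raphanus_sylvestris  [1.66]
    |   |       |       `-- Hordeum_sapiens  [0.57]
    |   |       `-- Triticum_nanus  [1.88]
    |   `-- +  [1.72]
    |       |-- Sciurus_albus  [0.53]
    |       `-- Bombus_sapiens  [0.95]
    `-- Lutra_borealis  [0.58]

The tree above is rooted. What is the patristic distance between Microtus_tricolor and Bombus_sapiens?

5.57

The path runs Microtus_tricolor → … → MRCA → … → Bombus_sapiens; the MRCA is the node subtending (((Turdus_sapiens,((Fagus_montanus,Camponotus_montanus),Microtus_tricolor)),((Enhydra_rubra,Larix_viridis,(Raphanus_sylvestris,Hordeum_sapiens)),Triticum_nanus)),(Sciurus_albus,Bombus_sapiens)).
Branch lengths along that path: 0.44 + 0.16 + 1.89 + 0.41 + 1.72 + 0.95 = 5.57.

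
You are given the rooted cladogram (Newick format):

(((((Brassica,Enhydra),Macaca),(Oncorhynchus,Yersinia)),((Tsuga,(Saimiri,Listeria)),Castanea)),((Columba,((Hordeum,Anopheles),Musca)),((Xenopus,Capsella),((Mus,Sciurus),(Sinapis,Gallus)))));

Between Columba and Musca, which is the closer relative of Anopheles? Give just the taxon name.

Musca

The MRCA of Anopheles and Musca subtends ((Hordeum,Anopheles),Musca) (3 taxa).
The MRCA of Anopheles and Columba subtends (Columba,((Hordeum,Anopheles),Musca)) (4 taxa).
The first is nested inside the second, so Anopheles shares a more recent common ancestor with Musca.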